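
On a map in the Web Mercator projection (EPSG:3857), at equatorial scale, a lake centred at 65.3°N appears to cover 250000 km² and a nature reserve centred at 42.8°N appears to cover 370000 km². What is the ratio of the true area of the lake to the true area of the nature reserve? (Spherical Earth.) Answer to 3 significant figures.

0.219

Since Mercator area scale is 1/cos²φ, the true area equals the apparent area multiplied by cos²φ.
True area of lake: 250000 × cos²(65.3°) = 250000 × 0.1746 = 43650 km².
True area of nature reserve: 370000 × cos²(42.8°) = 370000 × 0.5384 = 199200 km².
Ratio = 43650 / 199200 ≈ 0.219.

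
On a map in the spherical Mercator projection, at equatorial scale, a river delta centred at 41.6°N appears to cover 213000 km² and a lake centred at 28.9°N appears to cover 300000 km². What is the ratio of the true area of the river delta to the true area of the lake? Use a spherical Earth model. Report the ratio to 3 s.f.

0.518

Mercator's areal exaggeration is sec²φ; hence true area = (apparent area) · cos²φ.
True area of river delta: 213000 × cos²(41.6°) = 213000 × 0.5592 = 119100 km².
True area of lake: 300000 × cos²(28.9°) = 300000 × 0.7664 = 229900 km².
Ratio = 119100 / 229900 ≈ 0.518.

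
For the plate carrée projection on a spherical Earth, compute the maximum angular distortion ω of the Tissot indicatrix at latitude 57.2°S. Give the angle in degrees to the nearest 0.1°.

34.6°

For the equirectangular projection with φ₀ = 0 (plate carrée), h = 1 along meridians and k = sec φ along parallels.
At 57.2°: h = 1.000, k = 1.846; principal scales a = 1.846, b = 1.000.
sin(ω/2) = (a − b)/(a + b) = 0.8460/2.846 = 0.2973, so ω = 2 arcsin(0.2973) ≈ 34.6°.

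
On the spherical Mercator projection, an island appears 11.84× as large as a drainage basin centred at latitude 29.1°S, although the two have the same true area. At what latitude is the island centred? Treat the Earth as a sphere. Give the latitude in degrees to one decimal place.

For equal true areas on Mercator, apparent areas scale as sec²φ, so the ratio is cos²φ₂ / cos²φ₁.
cos²φ₂ / cos²φ₁ = 11.84  ⇒  cos φ₁ = cos 29.1° / √11.84 = 0.8738/3.441 = 0.2539.
φ₁ = arccos(0.2539) ≈ 75.3°.

75.3°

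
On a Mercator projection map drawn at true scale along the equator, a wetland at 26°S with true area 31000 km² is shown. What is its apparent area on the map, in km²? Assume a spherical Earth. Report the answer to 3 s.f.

For Mercator, h = k = sec φ (a conformal cylindrical projection has a single point scale, 1/cos φ).
Areal scale = k² = sec²φ = 1/cos²(26°) = 1/0.8988² = 1.238.
Apparent area = 31000 × 1.238 ≈ 38400 km².

38400 km²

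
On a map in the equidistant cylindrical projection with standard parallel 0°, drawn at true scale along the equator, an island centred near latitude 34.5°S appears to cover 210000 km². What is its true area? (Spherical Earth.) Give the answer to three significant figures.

In the plate carrée (x = Rλ, y = Rφ), meridians are true-scale (h = 1) and parallels are stretched by k = sec φ.
Areal scale = h·k = 1 × sec φ; at 34.5°, h = 1.000, k = 1.213, so h·k = 1.213.
True area = apparent / (areal scale) = 210000 / 1.213 ≈ 173000 km².

173000 km²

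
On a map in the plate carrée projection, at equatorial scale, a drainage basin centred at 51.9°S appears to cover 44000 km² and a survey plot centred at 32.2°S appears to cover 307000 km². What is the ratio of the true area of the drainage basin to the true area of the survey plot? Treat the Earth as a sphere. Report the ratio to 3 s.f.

0.105

On the plate carrée, areal scale = h·k = 1 × sec φ, so true area = apparent × cos φ.
True area of drainage basin: 44000 × cos(51.9°) = 44000 × 0.6170 = 27150 km².
True area of survey plot: 307000 × cos(32.2°) = 307000 × 0.8462 = 259800 km².
Ratio = 27150 / 259800 ≈ 0.105.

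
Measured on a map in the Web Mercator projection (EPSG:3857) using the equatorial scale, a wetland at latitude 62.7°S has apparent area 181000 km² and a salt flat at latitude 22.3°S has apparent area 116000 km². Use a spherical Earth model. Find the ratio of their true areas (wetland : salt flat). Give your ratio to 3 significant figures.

Since Mercator area scale is 1/cos²φ, the true area equals the apparent area multiplied by cos²φ.
True area of wetland: 181000 × cos²(62.7°) = 181000 × 0.2104 = 38080 km².
True area of salt flat: 116000 × cos²(22.3°) = 116000 × 0.8560 = 99300 km².
Ratio = 38080 / 99300 ≈ 0.383.

0.383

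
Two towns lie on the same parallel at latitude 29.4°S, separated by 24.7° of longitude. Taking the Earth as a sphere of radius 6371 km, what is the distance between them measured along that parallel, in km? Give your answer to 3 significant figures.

Arc length along a parallel = R cos φ · Δλ (with Δλ in radians).
= 6371 × cos 29.4° × (24.7° × π/180) = 6371 × 0.8712 × 0.4311 ≈ 2390 km.

2390 km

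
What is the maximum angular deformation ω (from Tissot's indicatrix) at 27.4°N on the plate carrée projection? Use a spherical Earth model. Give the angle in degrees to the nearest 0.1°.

For the equirectangular projection with φ₀ = 0 (plate carrée), h = 1 along meridians and k = sec φ along parallels.
At 27.4°: h = 1.000, k = 1.126; principal scales a = 1.126, b = 1.000.
sin(ω/2) = (a − b)/(a + b) = 0.1264/2.126 = 0.05943, so ω = 2 arcsin(0.05943) ≈ 6.8°.

6.8°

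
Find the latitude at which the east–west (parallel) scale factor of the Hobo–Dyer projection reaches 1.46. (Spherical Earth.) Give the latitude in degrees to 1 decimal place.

57.1°

Hobo–Dyer is a cylindrical equal-area projection with standard parallels at ±37.5°. A cylindrical equal-area projection with standard parallel φ₀ has meridian scale h = cos φ / cos φ₀ and parallel scale k = cos φ₀ / cos φ (so areas are preserved, h·k = 1).
k = cos φ₀ / cos φ = 1.46  ⇒  cos φ = cos 37.5° / 1.46 = 0.5434.
φ = arccos(0.5434) ≈ 57.1°.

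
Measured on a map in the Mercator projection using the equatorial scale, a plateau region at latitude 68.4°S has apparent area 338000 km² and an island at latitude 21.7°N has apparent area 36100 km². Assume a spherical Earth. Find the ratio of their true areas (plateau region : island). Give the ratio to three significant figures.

1.47

Mercator's areal exaggeration is sec²φ; hence true area = (apparent area) · cos²φ.
True area of plateau region: 338000 × cos²(68.4°) = 338000 × 0.1355 = 45800 km².
True area of island: 36100 × cos²(21.7°) = 36100 × 0.8633 = 31160 km².
Ratio = 45800 / 31160 ≈ 1.47.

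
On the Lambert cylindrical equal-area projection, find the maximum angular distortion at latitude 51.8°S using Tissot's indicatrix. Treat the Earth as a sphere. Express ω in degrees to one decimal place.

53.1°

The Lambert cylindrical equal-area projection is the cylindrical equal-area projection with its standard parallel at the equator (φ₀ = 0). Cylindrical equal-area (φ₀ = 0°): h = cos φ / cos 0° along meridians, k = cos 0° / cos φ along parallels; h·k = 1.
At 51.8°: h = 0.6184, k = 1.617; principal scales a = 1.617, b = 0.6184.
sin(ω/2) = (a − b)/(a + b) = 0.9986/2.235 = 0.4467, so ω = 2 arcsin(0.4467) ≈ 53.1°.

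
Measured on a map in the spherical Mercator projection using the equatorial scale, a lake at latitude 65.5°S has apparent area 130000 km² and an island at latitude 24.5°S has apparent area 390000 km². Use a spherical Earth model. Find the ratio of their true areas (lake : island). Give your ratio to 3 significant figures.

0.0692

Since Mercator area scale is 1/cos²φ, the true area equals the apparent area multiplied by cos²φ.
True area of lake: 130000 × cos²(65.5°) = 130000 × 0.1720 = 22360 km².
True area of island: 390000 × cos²(24.5°) = 390000 × 0.8280 = 322900 km².
Ratio = 22360 / 322900 ≈ 0.0692.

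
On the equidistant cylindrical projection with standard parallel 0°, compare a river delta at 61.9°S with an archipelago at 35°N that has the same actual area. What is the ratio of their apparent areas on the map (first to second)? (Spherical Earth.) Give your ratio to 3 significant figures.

1.74

For the equirectangular projection with φ₀ = 0 (plate carrée), h = 1 along meridians and k = sec φ along parallels.
Areal scale at 61.9°: h·k = 1.000 × 2.123 = 2.123.
Areal scale at 35°: h·k = 1.000 × 1.221 = 1.221.
Ratio = 2.123/1.221 ≈ 1.74.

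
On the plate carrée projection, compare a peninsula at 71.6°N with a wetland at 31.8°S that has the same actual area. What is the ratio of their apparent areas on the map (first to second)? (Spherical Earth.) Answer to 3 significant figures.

For the equirectangular projection with φ₀ = 0 (plate carrée), h = 1 along meridians and k = sec φ along parallels.
Areal scale at 71.6°: h·k = 1.000 × 3.168 = 3.168.
Areal scale at 31.8°: h·k = 1.000 × 1.177 = 1.177.
Ratio = 3.168/1.177 ≈ 2.69.

2.69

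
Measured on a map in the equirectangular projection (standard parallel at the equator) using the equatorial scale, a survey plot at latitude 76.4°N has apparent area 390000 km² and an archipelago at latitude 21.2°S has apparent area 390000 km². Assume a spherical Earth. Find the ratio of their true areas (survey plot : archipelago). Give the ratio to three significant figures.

Plate carrée has h = 1 and k = sec φ, giving areal scale sec φ; true area = (apparent area) · cos φ.
True area of survey plot: 390000 × cos(76.4°) = 390000 × 0.2351 = 91710 km².
True area of archipelago: 390000 × cos(21.2°) = 390000 × 0.9323 = 363600 km².
Ratio = 91710 / 363600 ≈ 0.252.

0.252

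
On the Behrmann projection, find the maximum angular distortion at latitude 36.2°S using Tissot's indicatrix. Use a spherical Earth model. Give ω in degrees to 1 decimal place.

8.1°

The Behrmann projection is cylindrical equal-area with φ₀ = 30°. Cylindrical equal-area (φ₀ = 30°): h = cos φ / cos 30° along meridians, k = cos 30° / cos φ along parallels; h·k = 1.
At 36.2°: h = 0.9318, k = 1.073; principal scales a = 1.073, b = 0.9318.
sin(ω/2) = (a − b)/(a + b) = 0.1414/2.005 = 0.07052, so ω = 2 arcsin(0.07052) ≈ 8.1°.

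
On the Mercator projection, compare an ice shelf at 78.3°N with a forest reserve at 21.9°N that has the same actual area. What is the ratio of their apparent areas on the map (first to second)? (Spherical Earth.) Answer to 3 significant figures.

Mercator is conformal with k = sec φ, so areal scale = k² = sec²φ.
At 78.3°: sec²(78.3°) = 1/0.2028² = 24.32.
At 21.9°: sec²(21.9°) = 1/0.9278² = 1.162.
Ratio = 24.32/1.162 = cos²(21.9°)/cos²(78.3°) ≈ 20.9.

20.9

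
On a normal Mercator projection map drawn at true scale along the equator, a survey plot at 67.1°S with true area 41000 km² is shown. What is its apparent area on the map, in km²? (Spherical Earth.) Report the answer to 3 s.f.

The Mercator projection is conformal; its linear scale factor is the same in every direction and equals sec φ = 1/cos φ.
Areal scale = k² = sec²φ = 1/cos²(67.1°) = 1/0.3891² = 6.604.
Apparent area = 41000 × 6.604 ≈ 271000 km².

271000 km²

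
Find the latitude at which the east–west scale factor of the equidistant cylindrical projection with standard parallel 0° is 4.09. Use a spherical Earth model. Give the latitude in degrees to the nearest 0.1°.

75.8°

Plate carrée: h = 1, k = sec φ along parallels.
sec φ = 4.09  ⇒  cos φ = 0.2445  ⇒  φ ≈ 75.8°.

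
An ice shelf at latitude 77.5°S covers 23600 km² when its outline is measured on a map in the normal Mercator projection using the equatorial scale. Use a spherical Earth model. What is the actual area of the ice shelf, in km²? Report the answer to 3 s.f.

1110 km²

The Mercator projection is conformal; its linear scale factor is the same in every direction and equals sec φ = 1/cos φ.
Areal scale = k² = sec²φ = 1/cos²(77.5°) = 1/0.2164² = 21.35.
True area = apparent / (areal scale) = 23600 / 21.35 ≈ 1110 km².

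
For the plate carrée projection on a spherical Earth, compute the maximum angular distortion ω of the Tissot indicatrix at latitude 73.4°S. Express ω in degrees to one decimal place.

67.5°

Plate carrée maps x = Rλ, y = Rφ. The meridian scale is h = 1 and the parallel scale is k = 1/cos φ = sec φ.
At 73.4°: h = 1.000, k = 3.500; principal scales a = 3.500, b = 1.000.
sin(ω/2) = (a − b)/(a + b) = 2.500/4.500 = 0.5556, so ω = 2 arcsin(0.5556) ≈ 67.5°.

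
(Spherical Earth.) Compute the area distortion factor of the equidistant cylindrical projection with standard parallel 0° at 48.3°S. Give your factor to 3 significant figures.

For the equirectangular projection with φ₀ = 0 (plate carrée), h = 1 along meridians and k = sec φ along parallels.
Areal scale = h·k = 1 × sec φ; at 48.3°, h = 1.000, k = 1.503, so h·k = 1.503.

1.50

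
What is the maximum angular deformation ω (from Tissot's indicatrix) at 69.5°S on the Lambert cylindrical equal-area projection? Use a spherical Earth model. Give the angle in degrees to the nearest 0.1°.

The Lambert cylindrical equal-area projection is the cylindrical equal-area projection with its standard parallel at the equator (φ₀ = 0). A cylindrical equal-area projection with standard parallel φ₀ has meridian scale h = cos φ / cos φ₀ and parallel scale k = cos φ₀ / cos φ (so areas are preserved, h·k = 1).
At 69.5°: h = 0.3502, k = 2.855; principal scales a = 2.855, b = 0.3502.
sin(ω/2) = (a − b)/(a + b) = 2.505/3.206 = 0.7815, so ω = 2 arcsin(0.7815) ≈ 102.8°.

102.8°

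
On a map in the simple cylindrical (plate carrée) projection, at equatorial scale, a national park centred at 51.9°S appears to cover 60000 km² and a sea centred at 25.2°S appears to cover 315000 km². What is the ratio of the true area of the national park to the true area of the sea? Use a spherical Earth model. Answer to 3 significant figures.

0.130

On the plate carrée, areal scale = h·k = 1 × sec φ, so true area = apparent × cos φ.
True area of national park: 60000 × cos(51.9°) = 60000 × 0.6170 = 37020 km².
True area of sea: 315000 × cos(25.2°) = 315000 × 0.9048 = 285000 km².
Ratio = 37020 / 285000 ≈ 0.130.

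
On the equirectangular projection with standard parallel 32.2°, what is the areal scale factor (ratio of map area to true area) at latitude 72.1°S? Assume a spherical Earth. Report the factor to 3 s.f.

2.75

In the equirectangular projection with standard parallel φ₀ = 32.2° (x = Rλ cos φ₀, y = Rφ), meridians are true-scale (h = 1) and the parallel scale is k = cos φ₀ / cos φ.
Areal scale = h·k = 1 × cos φ₀ / cos φ; at 72.1°, h = 1.000, k = 2.753, so h·k = 2.753.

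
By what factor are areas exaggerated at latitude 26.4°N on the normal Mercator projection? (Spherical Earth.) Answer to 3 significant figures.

1.25

For Mercator, h = k = sec φ (a conformal cylindrical projection has a single point scale, 1/cos φ).
Areal scale = k² = sec²φ = 1/cos²(26.4°) = 1/0.8957² = 1.246.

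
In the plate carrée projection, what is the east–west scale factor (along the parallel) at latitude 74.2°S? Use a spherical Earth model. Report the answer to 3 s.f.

3.67

In the plate carrée (x = Rλ, y = Rφ), meridians are true-scale (h = 1) and parallels are stretched by k = sec φ.
k = 1/cos 74.2° = 1/0.2723 = 3.673.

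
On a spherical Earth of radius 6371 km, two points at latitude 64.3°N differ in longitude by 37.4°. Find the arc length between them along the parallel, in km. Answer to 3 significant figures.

1800 km

Arc length along a parallel = R cos φ · Δλ (with Δλ in radians).
= 6371 × cos 64.3° × (37.4° × π/180) = 6371 × 0.4337 × 0.6528 ≈ 1800 km.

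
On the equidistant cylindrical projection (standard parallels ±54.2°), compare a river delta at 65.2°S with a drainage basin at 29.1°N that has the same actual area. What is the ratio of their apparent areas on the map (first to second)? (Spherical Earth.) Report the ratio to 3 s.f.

2.08

The equidistant cylindrical projection with φ₀ = 54.2° has h = 1 (meridians true) and k = cos φ₀ / cos φ along parallels.
Areal scale at 65.2°: h·k = 1.000 × 1.395 = 1.395.
Areal scale at 29.1°: h·k = 1.000 × 0.6695 = 0.6695.
Ratio = 1.395/0.6695 ≈ 2.08.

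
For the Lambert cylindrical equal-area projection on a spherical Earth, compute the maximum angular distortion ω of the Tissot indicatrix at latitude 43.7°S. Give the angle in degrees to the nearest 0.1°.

The Lambert cylindrical equal-area projection is the cylindrical equal-area projection with its standard parallel at the equator (φ₀ = 0). Cylindrical equal-area (φ₀ = 0°): h = cos φ / cos 0° along meridians, k = cos 0° / cos φ along parallels; h·k = 1.
At 43.7°: h = 0.7230, k = 1.383; principal scales a = 1.383, b = 0.7230.
sin(ω/2) = (a − b)/(a + b) = 0.6602/2.106 = 0.3135, so ω = 2 arcsin(0.3135) ≈ 36.5°.

36.5°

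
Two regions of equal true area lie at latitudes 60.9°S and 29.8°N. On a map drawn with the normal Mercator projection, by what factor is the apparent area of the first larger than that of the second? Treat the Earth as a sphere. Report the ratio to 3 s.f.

Mercator is conformal with k = sec φ, so areal scale = k² = sec²φ.
At 60.9°: sec²(60.9°) = 1/0.4863² = 4.228.
At 29.8°: sec²(29.8°) = 1/0.8678² = 1.328.
Ratio = 4.228/1.328 = cos²(29.8°)/cos²(60.9°) ≈ 3.18.

3.18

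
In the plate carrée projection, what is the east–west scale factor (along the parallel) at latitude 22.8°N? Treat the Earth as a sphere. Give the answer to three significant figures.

Plate carrée maps x = Rλ, y = Rφ. The meridian scale is h = 1 and the parallel scale is k = 1/cos φ = sec φ.
k = 1/cos 22.8° = 1/0.9219 = 1.085.

1.08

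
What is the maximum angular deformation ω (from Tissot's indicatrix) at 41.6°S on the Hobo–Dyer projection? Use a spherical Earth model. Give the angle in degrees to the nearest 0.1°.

6.8°

The Hobo–Dyer projection is cylindrical equal-area with φ₀ = 37.5°. A cylindrical equal-area projection with standard parallel φ₀ has meridian scale h = cos φ / cos φ₀ and parallel scale k = cos φ₀ / cos φ (so areas are preserved, h·k = 1).
At 41.6°: h = 0.9426, k = 1.061; principal scales a = 1.061, b = 0.9426.
sin(ω/2) = (a − b)/(a + b) = 0.1183/2.003 = 0.05907, so ω = 2 arcsin(0.05907) ≈ 6.8°.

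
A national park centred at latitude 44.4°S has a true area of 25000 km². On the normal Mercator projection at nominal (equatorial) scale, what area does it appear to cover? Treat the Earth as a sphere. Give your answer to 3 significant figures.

For Mercator, h = k = sec φ (a conformal cylindrical projection has a single point scale, 1/cos φ).
Areal scale = k² = sec²φ = 1/cos²(44.4°) = 1/0.7145² = 1.959.
Apparent area = 25000 × 1.959 ≈ 49000 km².

49000 km²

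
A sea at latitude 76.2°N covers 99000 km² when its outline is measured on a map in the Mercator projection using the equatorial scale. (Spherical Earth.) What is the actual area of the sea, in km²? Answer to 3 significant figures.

For Mercator, h = k = sec φ (a conformal cylindrical projection has a single point scale, 1/cos φ).
Areal scale = k² = sec²φ = 1/cos²(76.2°) = 1/0.2385² = 17.58.
True area = apparent / (areal scale) = 99000 / 17.58 ≈ 5630 km².

5630 km²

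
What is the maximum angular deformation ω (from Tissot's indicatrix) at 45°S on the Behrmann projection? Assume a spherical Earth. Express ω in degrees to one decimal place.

The Behrmann projection is cylindrical equal-area with φ₀ = 30°. A cylindrical equal-area projection with standard parallel φ₀ has meridian scale h = cos φ / cos φ₀ and parallel scale k = cos φ₀ / cos φ (so areas are preserved, h·k = 1).
At 45°: h = 0.8165, k = 1.225; principal scales a = 1.225, b = 0.8165.
sin(ω/2) = (a − b)/(a + b) = 0.4082/2.041 = 0.2000, so ω = 2 arcsin(0.2000) ≈ 23.1°.

23.1°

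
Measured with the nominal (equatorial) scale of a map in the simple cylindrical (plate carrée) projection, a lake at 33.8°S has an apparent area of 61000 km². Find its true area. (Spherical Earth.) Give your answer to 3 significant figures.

50700 km²

Plate carrée maps x = Rλ, y = Rφ. The meridian scale is h = 1 and the parallel scale is k = 1/cos φ = sec φ.
Areal scale = h·k = 1 × sec φ; at 33.8°, h = 1.000, k = 1.203, so h·k = 1.203.
True area = apparent / (areal scale) = 61000 / 1.203 ≈ 50700 km².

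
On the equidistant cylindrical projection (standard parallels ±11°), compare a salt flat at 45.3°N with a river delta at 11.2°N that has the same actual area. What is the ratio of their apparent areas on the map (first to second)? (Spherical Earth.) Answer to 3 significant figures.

In the equirectangular projection with standard parallel φ₀ = 11° (x = Rλ cos φ₀, y = Rφ), meridians are true-scale (h = 1) and the parallel scale is k = cos φ₀ / cos φ.
Areal scale at 45.3°: h·k = 1.000 × 1.396 = 1.396.
Areal scale at 11.2°: h·k = 1.000 × 1.001 = 1.001.
Ratio = 1.396/1.001 ≈ 1.39.

1.39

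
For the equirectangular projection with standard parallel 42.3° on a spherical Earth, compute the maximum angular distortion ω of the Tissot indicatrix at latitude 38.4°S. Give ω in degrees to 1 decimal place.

The equidistant cylindrical projection with φ₀ = 42.3° has h = 1 (meridians true) and k = cos φ₀ / cos φ along parallels.
At 38.4°: h = 1.000, k = 0.9438; principal scales a = 1.000, b = 0.9438.
sin(ω/2) = (a − b)/(a + b) = 0.05622/1.944 = 0.02893, so ω = 2 arcsin(0.02893) ≈ 3.3°.

3.3°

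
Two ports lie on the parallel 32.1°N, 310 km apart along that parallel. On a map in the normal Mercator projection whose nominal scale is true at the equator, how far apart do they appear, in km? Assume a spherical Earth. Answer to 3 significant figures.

366 km

For Mercator, h = k = sec φ (a conformal cylindrical projection has a single point scale, 1/cos φ).
Along the parallel, k = sec 32.1° = 1/0.8471 = 1.180.
Map distance = 310 × 1.180 ≈ 366 km.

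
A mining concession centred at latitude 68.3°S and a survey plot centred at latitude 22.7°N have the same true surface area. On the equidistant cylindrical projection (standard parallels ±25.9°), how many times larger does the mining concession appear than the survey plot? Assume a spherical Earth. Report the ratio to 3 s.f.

In the equirectangular projection with standard parallel φ₀ = 25.9° (x = Rλ cos φ₀, y = Rφ), meridians are true-scale (h = 1) and the parallel scale is k = cos φ₀ / cos φ.
Areal scale at 68.3°: h·k = 1.000 × 2.433 = 2.433.
Areal scale at 22.7°: h·k = 1.000 × 0.9751 = 0.9751.
Ratio = 2.433/0.9751 ≈ 2.50.

2.50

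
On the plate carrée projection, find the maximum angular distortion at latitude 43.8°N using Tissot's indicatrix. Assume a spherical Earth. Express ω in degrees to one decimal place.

18.6°

Plate carrée maps x = Rλ, y = Rφ. The meridian scale is h = 1 and the parallel scale is k = 1/cos φ = sec φ.
At 43.8°: h = 1.000, k = 1.386; principal scales a = 1.386, b = 1.000.
sin(ω/2) = (a − b)/(a + b) = 0.3855/2.386 = 0.1616, so ω = 2 arcsin(0.1616) ≈ 18.6°.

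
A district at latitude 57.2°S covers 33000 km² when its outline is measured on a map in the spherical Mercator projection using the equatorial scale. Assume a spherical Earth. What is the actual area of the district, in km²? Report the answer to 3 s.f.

For Mercator, h = k = sec φ (a conformal cylindrical projection has a single point scale, 1/cos φ).
Areal scale = k² = sec²φ = 1/cos²(57.2°) = 1/0.5417² = 3.408.
True area = apparent / (areal scale) = 33000 / 3.408 ≈ 9680 km².

9680 km²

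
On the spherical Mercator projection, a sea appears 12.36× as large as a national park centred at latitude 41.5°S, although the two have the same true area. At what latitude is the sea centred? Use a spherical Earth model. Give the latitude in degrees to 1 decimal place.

Mercator areal scale is sec²φ, so apparent-area ratio = sec²φ₁ / sec²φ₂ = cos²φ₂ / cos²φ₁.
cos²φ₂ / cos²φ₁ = 12.36  ⇒  cos φ₁ = cos 41.5° / √12.36 = 0.7490/3.516 = 0.2130.
φ₁ = arccos(0.2130) ≈ 77.7°.

77.7°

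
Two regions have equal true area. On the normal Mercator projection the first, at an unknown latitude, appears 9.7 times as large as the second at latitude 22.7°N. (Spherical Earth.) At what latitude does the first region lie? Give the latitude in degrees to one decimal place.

On Mercator, (apparent₁)/(apparent₂) = sec²φ₁ / sec²φ₂ when true areas are equal.
cos²φ₂ / cos²φ₁ = 9.7  ⇒  cos φ₁ = cos 22.7° / √9.7 = 0.9225/3.114 = 0.2962.
φ₁ = arccos(0.2962) ≈ 72.8°.

72.8°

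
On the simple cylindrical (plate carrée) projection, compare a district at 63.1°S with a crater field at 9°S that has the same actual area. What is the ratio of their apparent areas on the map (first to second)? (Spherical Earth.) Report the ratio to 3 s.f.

2.18

For the equirectangular projection with φ₀ = 0 (plate carrée), h = 1 along meridians and k = sec φ along parallels.
Areal scale at 63.1°: h·k = 1.000 × 2.210 = 2.210.
Areal scale at 9°: h·k = 1.000 × 1.012 = 1.012.
Ratio = 2.210/1.012 ≈ 2.18.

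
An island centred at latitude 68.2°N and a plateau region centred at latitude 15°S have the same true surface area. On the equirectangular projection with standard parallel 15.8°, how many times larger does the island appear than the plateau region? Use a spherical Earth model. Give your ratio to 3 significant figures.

With standard parallel φ₀ = 15.8°, the equirectangular projection gives x = Rλ cos φ₀, y = Rφ, so h = 1 and k = cos 15.8° / cos φ.
Areal scale at 68.2°: h·k = 1.000 × 2.591 = 2.591.
Areal scale at 15°: h·k = 1.000 × 0.9962 = 0.9962.
Ratio = 2.591/0.9962 ≈ 2.60.

2.60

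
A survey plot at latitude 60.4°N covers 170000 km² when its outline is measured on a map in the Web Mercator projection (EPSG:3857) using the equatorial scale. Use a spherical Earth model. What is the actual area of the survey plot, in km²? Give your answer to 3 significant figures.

41500 km²

The Mercator projection is conformal; its linear scale factor is the same in every direction and equals sec φ = 1/cos φ.
Areal scale = k² = sec²φ = 1/cos²(60.4°) = 1/0.4939² = 4.099.
True area = apparent / (areal scale) = 170000 / 4.099 ≈ 41500 km².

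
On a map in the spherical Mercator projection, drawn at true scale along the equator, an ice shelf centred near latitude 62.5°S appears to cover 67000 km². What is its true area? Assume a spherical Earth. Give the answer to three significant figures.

14300 km²

The Mercator projection is conformal; its linear scale factor is the same in every direction and equals sec φ = 1/cos φ.
Areal scale = k² = sec²φ = 1/cos²(62.5°) = 1/0.4617² = 4.690.
True area = apparent / (areal scale) = 67000 / 4.690 ≈ 14300 km².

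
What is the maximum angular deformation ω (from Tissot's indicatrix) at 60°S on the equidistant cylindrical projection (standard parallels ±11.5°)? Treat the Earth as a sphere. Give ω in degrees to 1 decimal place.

In the equirectangular projection with standard parallel φ₀ = 11.5° (x = Rλ cos φ₀, y = Rφ), meridians are true-scale (h = 1) and the parallel scale is k = cos φ₀ / cos φ.
At 60°: h = 1.000, k = 1.960; principal scales a = 1.960, b = 1.000.
sin(ω/2) = (a − b)/(a + b) = 0.9598/2.960 = 0.3243, so ω = 2 arcsin(0.3243) ≈ 37.8°.

37.8°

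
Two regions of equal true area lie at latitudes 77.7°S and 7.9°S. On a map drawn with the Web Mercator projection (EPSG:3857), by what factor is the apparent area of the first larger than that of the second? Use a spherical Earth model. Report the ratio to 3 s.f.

21.6

Mercator areal scale is sec²φ.
At 77.7°: sec²(77.7°) = 1/0.2130² = 22.04.
At 7.9°: sec²(7.9°) = 1/0.9905² = 1.019.
Ratio = 22.04/1.019 = cos²(7.9°)/cos²(77.7°) ≈ 21.6.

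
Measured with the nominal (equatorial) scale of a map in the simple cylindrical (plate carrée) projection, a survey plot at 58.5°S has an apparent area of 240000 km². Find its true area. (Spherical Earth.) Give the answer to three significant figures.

125000 km²

In the plate carrée (x = Rλ, y = Rφ), meridians are true-scale (h = 1) and parallels are stretched by k = sec φ.
Areal scale = h·k = 1 × sec φ; at 58.5°, h = 1.000, k = 1.914, so h·k = 1.914.
True area = apparent / (areal scale) = 240000 / 1.914 ≈ 125000 km².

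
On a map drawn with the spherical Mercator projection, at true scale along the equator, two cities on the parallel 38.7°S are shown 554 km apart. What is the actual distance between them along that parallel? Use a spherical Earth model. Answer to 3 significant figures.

432 km

For Mercator, h = k = sec φ (a conformal cylindrical projection has a single point scale, 1/cos φ).
Along the parallel at 38.7°, map distances are exaggerated by k = sec 38.7° = 1.281.
True distance = 554 / 1.281 = 554 × cos 38.7° ≈ 432 km.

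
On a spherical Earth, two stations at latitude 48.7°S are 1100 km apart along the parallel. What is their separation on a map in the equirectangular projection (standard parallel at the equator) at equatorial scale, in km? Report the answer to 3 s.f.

In the plate carrée (x = Rλ, y = Rφ), meridians are true-scale (h = 1) and parallels are stretched by k = sec φ.
Along the parallel, k = sec 48.7° = 1/0.6600 = 1.515.
Map distance = 1100 × 1.515 ≈ 1670 km.

1670 km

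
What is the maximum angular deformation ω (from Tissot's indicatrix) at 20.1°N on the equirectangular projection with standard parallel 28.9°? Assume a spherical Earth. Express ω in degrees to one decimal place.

With standard parallel φ₀ = 28.9°, the equirectangular projection gives x = Rλ cos φ₀, y = Rφ, so h = 1 and k = cos 28.9° / cos φ.
At 20.1°: h = 1.000, k = 0.9322; principal scales a = 1.000, b = 0.9322.
sin(ω/2) = (a − b)/(a + b) = 0.06776/1.932 = 0.03507, so ω = 2 arcsin(0.03507) ≈ 4.0°.

4.0°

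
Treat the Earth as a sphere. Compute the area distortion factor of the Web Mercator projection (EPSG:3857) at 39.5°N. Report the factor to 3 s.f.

1.68

For Mercator, h = k = sec φ (a conformal cylindrical projection has a single point scale, 1/cos φ).
Areal scale = k² = sec²φ = 1/cos²(39.5°) = 1/0.7716² = 1.680.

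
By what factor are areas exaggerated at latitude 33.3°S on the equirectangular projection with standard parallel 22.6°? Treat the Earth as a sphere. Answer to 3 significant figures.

In the equirectangular projection with standard parallel φ₀ = 22.6° (x = Rλ cos φ₀, y = Rφ), meridians are true-scale (h = 1) and the parallel scale is k = cos φ₀ / cos φ.
Areal scale = h·k = 1 × cos φ₀ / cos φ; at 33.3°, h = 1.000, k = 1.105, so h·k = 1.105.

1.10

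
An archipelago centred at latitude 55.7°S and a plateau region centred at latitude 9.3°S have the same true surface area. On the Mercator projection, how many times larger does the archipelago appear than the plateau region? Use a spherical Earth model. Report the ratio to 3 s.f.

Mercator areal scale is sec²φ.
At 55.7°: sec²(55.7°) = 1/0.5635² = 3.149.
At 9.3°: sec²(9.3°) = 1/0.9869² = 1.027.
Ratio = 3.149/1.027 = cos²(9.3°)/cos²(55.7°) ≈ 3.07.

3.07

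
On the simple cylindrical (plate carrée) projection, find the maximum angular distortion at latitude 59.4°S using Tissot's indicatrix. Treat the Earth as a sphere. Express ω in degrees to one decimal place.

38.0°

Plate carrée maps x = Rλ, y = Rφ. The meridian scale is h = 1 and the parallel scale is k = 1/cos φ = sec φ.
At 59.4°: h = 1.000, k = 1.964; principal scales a = 1.964, b = 1.000.
sin(ω/2) = (a − b)/(a + b) = 0.9645/2.964 = 0.3253, so ω = 2 arcsin(0.3253) ≈ 38.0°.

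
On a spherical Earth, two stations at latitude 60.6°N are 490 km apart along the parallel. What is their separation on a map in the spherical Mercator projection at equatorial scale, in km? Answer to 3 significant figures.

For Mercator, h = k = sec φ (a conformal cylindrical projection has a single point scale, 1/cos φ).
Along the parallel, k = sec 60.6° = 1/0.4909 = 2.037.
Map distance = 490 × 2.037 ≈ 998 km.

998 km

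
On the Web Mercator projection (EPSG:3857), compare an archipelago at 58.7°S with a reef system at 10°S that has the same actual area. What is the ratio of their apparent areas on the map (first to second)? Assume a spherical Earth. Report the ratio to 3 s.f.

Mercator is conformal with k = sec φ, so areal scale = k² = sec²φ.
At 58.7°: sec²(58.7°) = 1/0.5195² = 3.705.
At 10°: sec²(10°) = 1/0.9848² = 1.031.
Ratio = 3.705/1.031 = cos²(10°)/cos²(58.7°) ≈ 3.59.

3.59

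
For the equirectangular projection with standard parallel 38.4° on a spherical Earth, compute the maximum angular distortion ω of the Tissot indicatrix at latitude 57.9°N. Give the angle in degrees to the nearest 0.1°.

With standard parallel φ₀ = 38.4°, the equirectangular projection gives x = Rλ cos φ₀, y = Rφ, so h = 1 and k = cos 38.4° / cos φ.
At 57.9°: h = 1.000, k = 1.475; principal scales a = 1.475, b = 1.000.
sin(ω/2) = (a − b)/(a + b) = 0.4748/2.475 = 0.1918, so ω = 2 arcsin(0.1918) ≈ 22.1°.

22.1°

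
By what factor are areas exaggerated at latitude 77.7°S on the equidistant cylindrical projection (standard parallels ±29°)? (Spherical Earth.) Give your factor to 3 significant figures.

4.11

The equidistant cylindrical projection with φ₀ = 29° has h = 1 (meridians true) and k = cos φ₀ / cos φ along parallels.
Areal scale = h·k = 1 × cos φ₀ / cos φ; at 77.7°, h = 1.000, k = 4.106, so h·k = 4.106.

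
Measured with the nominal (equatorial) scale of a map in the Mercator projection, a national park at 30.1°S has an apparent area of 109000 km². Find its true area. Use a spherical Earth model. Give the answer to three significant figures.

For Mercator, h = k = sec φ (a conformal cylindrical projection has a single point scale, 1/cos φ).
Areal scale = k² = sec²φ = 1/cos²(30.1°) = 1/0.8652² = 1.336.
True area = apparent / (areal scale) = 109000 / 1.336 ≈ 81600 km².

81600 km²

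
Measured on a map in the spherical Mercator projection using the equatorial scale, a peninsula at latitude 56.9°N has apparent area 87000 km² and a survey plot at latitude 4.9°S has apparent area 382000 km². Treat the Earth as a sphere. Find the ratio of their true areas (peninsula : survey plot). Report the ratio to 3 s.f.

0.0684

Mercator's areal exaggeration is sec²φ; hence true area = (apparent area) · cos²φ.
True area of peninsula: 87000 × cos²(56.9°) = 87000 × 0.2982 = 25950 km².
True area of survey plot: 382000 × cos²(4.9°) = 382000 × 0.9927 = 379200 km².
Ratio = 25950 / 379200 ≈ 0.0684.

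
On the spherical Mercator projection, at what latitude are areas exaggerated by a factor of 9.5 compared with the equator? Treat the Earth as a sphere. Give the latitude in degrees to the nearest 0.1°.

71.1°

Mercator areal scale is sec²φ.
sec²φ = 9.5  ⇒  cos²φ = 0.1053  ⇒  cos φ = 0.3244.
φ = arccos(0.3244) ≈ 71.1°.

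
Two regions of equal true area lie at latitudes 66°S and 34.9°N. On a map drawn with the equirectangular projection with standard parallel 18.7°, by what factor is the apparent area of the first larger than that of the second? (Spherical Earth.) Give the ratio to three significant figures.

2.02

In the equirectangular projection with standard parallel φ₀ = 18.7° (x = Rλ cos φ₀, y = Rφ), meridians are true-scale (h = 1) and the parallel scale is k = cos φ₀ / cos φ.
Areal scale at 66°: h·k = 1.000 × 2.329 = 2.329.
Areal scale at 34.9°: h·k = 1.000 × 1.155 = 1.155.
Ratio = 2.329/1.155 ≈ 2.02.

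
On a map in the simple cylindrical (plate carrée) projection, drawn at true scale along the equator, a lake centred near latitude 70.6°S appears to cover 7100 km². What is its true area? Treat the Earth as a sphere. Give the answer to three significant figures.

2360 km²

For the equirectangular projection with φ₀ = 0 (plate carrée), h = 1 along meridians and k = sec φ along parallels.
Areal scale = h·k = 1 × sec φ; at 70.6°, h = 1.000, k = 3.011, so h·k = 3.011.
True area = apparent / (areal scale) = 7100 / 3.011 ≈ 2360 km².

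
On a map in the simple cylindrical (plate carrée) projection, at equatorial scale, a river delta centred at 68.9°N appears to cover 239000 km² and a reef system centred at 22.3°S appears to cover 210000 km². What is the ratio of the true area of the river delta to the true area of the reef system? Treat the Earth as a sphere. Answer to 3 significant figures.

0.443

Plate carrée has h = 1 and k = sec φ, giving areal scale sec φ; true area = (apparent area) · cos φ.
True area of river delta: 239000 × cos(68.9°) = 239000 × 0.3600 = 86040 km².
True area of reef system: 210000 × cos(22.3°) = 210000 × 0.9252 = 194300 km².
Ratio = 86040 / 194300 ≈ 0.443.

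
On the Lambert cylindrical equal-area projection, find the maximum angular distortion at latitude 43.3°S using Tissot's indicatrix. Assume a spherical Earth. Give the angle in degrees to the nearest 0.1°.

35.8°

The Lambert cylindrical equal-area projection is the cylindrical equal-area projection with its standard parallel at the equator (φ₀ = 0). For cylindrical equal-area with standard parallel φ₀, h = cos φ / cos φ₀ and k = cos φ₀ / cos φ, so h·k = 1.
At 43.3°: h = 0.7278, k = 1.374; principal scales a = 1.374, b = 0.7278.
sin(ω/2) = (a − b)/(a + b) = 0.6463/2.102 = 0.3075, so ω = 2 arcsin(0.3075) ≈ 35.8°.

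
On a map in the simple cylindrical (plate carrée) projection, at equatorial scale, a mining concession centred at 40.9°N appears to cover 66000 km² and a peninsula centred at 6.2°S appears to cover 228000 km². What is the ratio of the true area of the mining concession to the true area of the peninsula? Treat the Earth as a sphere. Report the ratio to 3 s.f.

Plate carrée has h = 1 and k = sec φ, giving areal scale sec φ; true area = (apparent area) · cos φ.
True area of mining concession: 66000 × cos(40.9°) = 66000 × 0.7559 = 49890 km².
True area of peninsula: 228000 × cos(6.2°) = 228000 × 0.9942 = 226700 km².
Ratio = 49890 / 226700 ≈ 0.220.

0.220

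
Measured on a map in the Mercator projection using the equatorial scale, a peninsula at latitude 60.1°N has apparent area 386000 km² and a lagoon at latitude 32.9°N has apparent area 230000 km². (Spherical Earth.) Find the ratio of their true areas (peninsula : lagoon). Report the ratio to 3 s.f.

Since Mercator area scale is 1/cos²φ, the true area equals the apparent area multiplied by cos²φ.
True area of peninsula: 386000 × cos²(60.1°) = 386000 × 0.2485 = 95920 km².
True area of lagoon: 230000 × cos²(32.9°) = 230000 × 0.7050 = 162100 km².
Ratio = 95920 / 162100 ≈ 0.592.

0.592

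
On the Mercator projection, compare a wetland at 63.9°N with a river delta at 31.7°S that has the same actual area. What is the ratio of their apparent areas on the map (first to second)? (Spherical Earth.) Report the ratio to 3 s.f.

3.74

On Mercator, area is exaggerated by sec²φ = 1/cos²φ.
At 63.9°: sec²(63.9°) = 1/0.4399² = 5.167.
At 31.7°: sec²(31.7°) = 1/0.8508² = 1.381.
Ratio = 5.167/1.381 = cos²(31.7°)/cos²(63.9°) ≈ 3.74.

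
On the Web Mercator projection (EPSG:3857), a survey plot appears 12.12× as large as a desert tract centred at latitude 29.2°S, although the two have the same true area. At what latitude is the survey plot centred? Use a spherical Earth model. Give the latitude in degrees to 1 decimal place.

Mercator areal scale is sec²φ, so apparent-area ratio = sec²φ₁ / sec²φ₂ = cos²φ₂ / cos²φ₁.
cos²φ₂ / cos²φ₁ = 12.12  ⇒  cos φ₁ = cos 29.2° / √12.12 = 0.8729/3.481 = 0.2507.
φ₁ = arccos(0.2507) ≈ 75.5°.

75.5°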